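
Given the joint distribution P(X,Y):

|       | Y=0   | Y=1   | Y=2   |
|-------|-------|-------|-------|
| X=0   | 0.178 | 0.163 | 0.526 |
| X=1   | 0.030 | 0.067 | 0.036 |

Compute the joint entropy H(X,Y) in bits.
1.9430 bits

H(X,Y) = -Σ_{x,y} P(x,y) log₂ P(x,y). Per-cell terms -P(x,y)·log₂P(x,y):
  X=0: 0.44323, 0.42658, 0.48753
  X=1: 0.15177, 0.26128, 0.17265
Sum of the 6 terms: H(X,Y) = 1.9430 bits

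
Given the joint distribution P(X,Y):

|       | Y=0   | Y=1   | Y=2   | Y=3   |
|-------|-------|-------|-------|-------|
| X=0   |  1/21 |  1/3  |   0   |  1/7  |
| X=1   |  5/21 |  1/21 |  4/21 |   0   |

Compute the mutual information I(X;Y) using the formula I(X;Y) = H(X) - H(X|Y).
0.6056 bits

I(X;Y) = H(X) - H(X|Y)

Marginal of X (row sums):
  P(X=0) = 1/21 + 1/3 + 0 + 1/7 = 11/21
  P(X=1) = 5/21 + 1/21 + 4/21 + 0 = 10/21
H(X) = -[(11/21)·log₂(11/21) + (10/21)·log₂(10/21)]
  = 0.4887 + 0.5097 = 0.9984 bits

Marginal of Y (column sums):
  P(Y=0) = 1/21 + 5/21 = 2/7
  P(Y=1) = 1/3 + 1/21 = 8/21
  P(Y=2) = 0 + 4/21 = 4/21
  P(Y=3) = 1/7 + 0 = 1/7
H(X|Y) = Σ_y P(y)·H(X|Y=y):
  Y=0: P(Y=0) = 2/7, P(X|Y=0) = (1/6, 5/6) → H(X|Y=0) = 0.6500
  Y=1: P(Y=1) = 8/21, P(X|Y=1) = (7/8, 1/8) → H(X|Y=1) = 0.5436
  Y=2: P(Y=2) = 4/21, P(X|Y=2) = (0, 1) → H(X|Y=2) = 0.0000
  Y=3: P(Y=3) = 1/7, P(X|Y=3) = (1, 0) → H(X|Y=3) = 0.0000
H(X|Y) = (2/7)·0.6500 + (8/21)·0.5436 + (4/21)·0.0000 + (1/7)·0.0000 = 0.3928 bits

I(X;Y) = H(X) - H(X|Y) = 0.9984 - 0.3928 = 0.6056 bits

Cross-check via I(X;Y) = H(X) + H(Y) - H(X,Y): computing H(Y) from the column sums and H(X,Y) from the 8 cells in the same way gives H(Y) = 1.9035 bits and H(X,Y) = 2.2963 bits, so
I(X;Y) = 0.9984 + 1.9035 - 2.2963 = 0.6056 bits ✓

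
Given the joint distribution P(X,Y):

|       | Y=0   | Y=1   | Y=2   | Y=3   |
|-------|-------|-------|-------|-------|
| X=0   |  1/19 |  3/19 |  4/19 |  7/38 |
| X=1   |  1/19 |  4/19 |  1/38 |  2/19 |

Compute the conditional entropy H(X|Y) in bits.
0.8612 bits

H(X|Y) = H(X,Y) - H(Y)

H(X,Y) = -Σ_{x,y} P(x,y) log₂ P(x,y). Per-cell terms -P(x,y)·log₂P(x,y):
  X=0: 0.2236, 0.4205, 0.4732, 0.4496
  X=1: 0.2236, 0.4732, 0.1381, 0.3419
Sum of the 8 terms: H(X,Y) = 2.7437 bits

Marginal of Y (column sums):
  P(Y=0) = 1/19 + 1/19 = 2/19
  P(Y=1) = 3/19 + 4/19 = 7/19
  P(Y=2) = 4/19 + 1/38 = 9/38
  P(Y=3) = 7/38 + 2/19 = 11/38
H(Y) = -[(2/19)·log₂(2/19) + (7/19)·log₂(7/19) + (9/38)·log₂(9/38) + (11/38)·log₂(11/38)]
  = 0.3419 + 0.5307 + 0.4922 + 0.5177 = 1.8825 bits

H(X|Y) = H(X,Y) - H(Y) = 2.7437 - 1.8825 = 0.8612 bits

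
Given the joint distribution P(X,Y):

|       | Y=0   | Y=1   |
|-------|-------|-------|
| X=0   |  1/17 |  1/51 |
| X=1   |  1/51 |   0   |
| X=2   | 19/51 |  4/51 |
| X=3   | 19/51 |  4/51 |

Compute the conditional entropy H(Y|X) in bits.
0.6649 bits

H(Y|X) = H(X,Y) - H(X)

H(X,Y) = -Σ_{x,y} P(x,y) log₂ P(x,y). Per-cell terms -P(x,y)·log₂P(x,y):
  X=0: 0.2404390, 0.1112240
  X=1: 0.1112240, 0.0000000
  X=2: 0.5306953, 0.2880334
  X=3: 0.5306953, 0.2880334
  (cells with P = 0 contribute 0)
Sum of the 8 terms: H(X,Y) = 2.100344 bits

Marginal of X (row sums):
  P(X=0) = 1/17 + 1/51 = 4/51
  P(X=1) = 1/51 + 0 = 1/51
  P(X=2) = 19/51 + 4/51 = 23/51
  P(X=3) = 19/51 + 4/51 = 23/51
H(X) = -[(4/51)·log₂(4/51) + (1/51)·log₂(1/51) + (23/51)·log₂(23/51) + (23/51)·log₂(23/51)]
  = 0.2880334 + 0.1112240 + 0.5181149 + 0.5181149 = 1.435487 bits

H(Y|X) = H(X,Y) - H(X) = 2.100344 - 1.435487 = 0.6649 bits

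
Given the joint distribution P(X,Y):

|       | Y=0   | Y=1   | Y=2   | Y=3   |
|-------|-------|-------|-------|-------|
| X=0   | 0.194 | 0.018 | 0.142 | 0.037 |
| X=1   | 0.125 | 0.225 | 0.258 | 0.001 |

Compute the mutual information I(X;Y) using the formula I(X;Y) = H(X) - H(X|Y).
0.1827 bits

I(X;Y) = H(X) - H(X|Y)

Marginal of X (row sums):
  P(X=0) = 0.194 + 0.018 + 0.142 + 0.037 = 0.391
  P(X=1) = 0.125 + 0.225 + 0.258 + 0.001 = 0.609
H(X) = -[0.391·log₂(0.391) + 0.609·log₂(0.609)]
  = 0.52971 + 0.43573 = 0.96544 bits

Marginal of Y (column sums):
  P(Y=0) = 0.194 + 0.125 = 0.319
  P(Y=1) = 0.018 + 0.225 = 0.243
  P(Y=2) = 0.142 + 0.258 = 0.400
  P(Y=3) = 0.037 + 0.001 = 0.038
H(X|Y) = Σ_y P(y)·H(X|Y=y):
  Y=0: P(Y=0) = 0.319, P(X|Y=0) = (194/319, 125/319) → H(X|Y=0) = 0.96598
  Y=1: P(Y=1) = 0.243, P(X|Y=1) = (2/27, 25/27) → H(X|Y=1) = 0.38095
  Y=2: P(Y=2) = 0.400, P(X|Y=2) = (71/200, 129/200) → H(X|Y=2) = 0.93845
  Y=3: P(Y=3) = 0.038, P(X|Y=3) = (37/38, 1/38) → H(X|Y=3) = 0.17557
H(X|Y) = 0.319·0.96598 + 0.243·0.38095 + 0.400·0.93845 + 0.038·0.17557 = 0.78277 bits

I(X;Y) = H(X) - H(X|Y) = 0.96544 - 0.78277 = 0.1827 bits

Cross-check via I(X;Y) = H(X) + H(Y) - H(X,Y): computing H(Y) from the column sums and H(X,Y) from the 8 cells in the same way gives H(Y) = 1.72984 bits and H(X,Y) = 2.51261 bits, so
I(X;Y) = 0.96544 + 1.72984 - 2.51261 = 0.1827 bits ✓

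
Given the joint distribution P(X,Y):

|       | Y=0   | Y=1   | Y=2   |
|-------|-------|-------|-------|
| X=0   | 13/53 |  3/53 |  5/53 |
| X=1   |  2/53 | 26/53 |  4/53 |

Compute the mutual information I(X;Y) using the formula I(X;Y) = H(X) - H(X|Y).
0.3775 bits

I(X;Y) = H(X) - H(X|Y)

Marginal of X (row sums):
  P(X=0) = 13/53 + 3/53 + 5/53 = 21/53
  P(X=1) = 2/53 + 26/53 + 4/53 = 32/53
H(X) = -[(21/53)·log₂(21/53) + (32/53)·log₂(32/53)]
  = 0.52920 + 0.43950 = 0.96870 bits

Marginal of Y (column sums):
  P(Y=0) = 13/53 + 2/53 = 15/53
  P(Y=1) = 3/53 + 26/53 = 29/53
  P(Y=2) = 5/53 + 4/53 = 9/53
H(X|Y) = Σ_y P(y)·H(X|Y=y):
  Y=0: P(Y=0) = 15/53, P(X|Y=0) = (13/15, 2/15) → H(X|Y=0) = 0.56651
  Y=1: P(Y=1) = 29/53, P(X|Y=1) = (3/29, 26/29) → H(X|Y=1) = 0.47983
  Y=2: P(Y=2) = 9/53, P(X|Y=2) = (5/9, 4/9) → H(X|Y=2) = 0.99108
H(X|Y) = (15/53)·0.56651 + (29/53)·0.47983 + (9/53)·0.99108 = 0.59118 bits

I(X;Y) = H(X) - H(X|Y) = 0.96870 - 0.59118 = 0.3775 bits

Cross-check via I(X;Y) = H(X) + H(Y) - H(X,Y): computing H(Y) from the column sums and H(X,Y) from the 6 cells in the same way gives H(Y) = 1.42577 bits and H(X,Y) = 2.01695 bits, so
I(X;Y) = 0.96870 + 1.42577 - 2.01695 = 0.3775 bits ✓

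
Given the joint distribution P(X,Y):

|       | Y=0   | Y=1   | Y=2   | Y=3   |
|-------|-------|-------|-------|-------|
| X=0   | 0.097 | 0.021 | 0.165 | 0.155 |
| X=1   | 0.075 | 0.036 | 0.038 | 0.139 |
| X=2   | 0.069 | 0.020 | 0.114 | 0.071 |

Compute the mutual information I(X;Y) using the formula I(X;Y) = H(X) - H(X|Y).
0.0620 bits

I(X;Y) = H(X) - H(X|Y)

Marginal of X (row sums):
  P(X=0) = 0.097 + 0.021 + 0.165 + 0.155 = 0.438
  P(X=1) = 0.075 + 0.036 + 0.038 + 0.139 = 0.288
  P(X=2) = 0.069 + 0.020 + 0.114 + 0.071 = 0.274
H(X) = -[0.438·log₂(0.438) + 0.288·log₂(0.288) + 0.274·log₂(0.274)]
  = 0.52166 + 0.51721 + 0.51176 = 1.55063 bits

Marginal of Y (column sums):
  P(Y=0) = 0.097 + 0.075 + 0.069 = 0.241
  P(Y=1) = 0.021 + 0.036 + 0.020 = 0.077
  P(Y=2) = 0.165 + 0.038 + 0.114 = 0.317
  P(Y=3) = 0.155 + 0.139 + 0.071 = 0.365
H(X|Y) = Σ_y P(y)·H(X|Y=y):
  Y=0: P(Y=0) = 0.241, P(X|Y=0) = (97/241, 75/241, 69/241) → H(X|Y=0) = 1.56915
  Y=1: P(Y=1) = 0.077, P(X|Y=1) = (3/11, 36/77, 20/77) → H(X|Y=1) = 1.52920
  Y=2: P(Y=2) = 0.317, P(X|Y=2) = (165/317, 38/317, 114/317) → H(X|Y=2) = 1.38779
  Y=3: P(Y=3) = 0.365, P(X|Y=3) = (31/73, 139/365, 71/365) → H(X|Y=3) = 1.51459
H(X|Y) = 0.241·1.56915 + 0.077·1.52920 + 0.317·1.38779 + 0.365·1.51459 = 1.48867 bits

I(X;Y) = H(X) - H(X|Y) = 1.55063 - 1.48867 = 0.0620 bits

Cross-check via I(X;Y) = H(X) + H(Y) - H(X,Y): computing H(Y) from the column sums and H(X,Y) from the 12 cells in the same way gives H(Y) = 1.83570 bits and H(X,Y) = 3.32437 bits, so
I(X;Y) = 1.55063 + 1.83570 - 3.32437 = 0.0620 bits ✓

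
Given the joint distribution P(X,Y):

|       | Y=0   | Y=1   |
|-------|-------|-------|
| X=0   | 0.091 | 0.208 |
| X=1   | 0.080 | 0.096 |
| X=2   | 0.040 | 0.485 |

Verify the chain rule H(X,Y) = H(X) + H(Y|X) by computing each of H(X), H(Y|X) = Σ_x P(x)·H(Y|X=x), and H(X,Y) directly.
H(X) = 1.4500 bits, H(Y|X) = 0.6440 bits, H(X,Y) = 2.0940 bits

Marginal of X (row sums):
  P(X=0) = 0.091 + 0.208 = 0.299
  P(X=1) = 0.080 + 0.096 = 0.176
  P(X=2) = 0.040 + 0.485 = 0.525
H(X) = -[0.299·log₂(0.299) + 0.176·log₂(0.176) + 0.525·log₂(0.525)]
  = 0.52079 + 0.44112 + 0.48805 = 1.4500 bits

H(Y|X) = Σ_x P(x)·H(Y|X=x):
  X=0: P(X=0) = 0.299, P(Y|X=0) = (7/23, 16/23) → H(Y|X=0) = 0.88654
  X=1: P(X=1) = 0.176, P(Y|X=1) = (5/11, 6/11) → H(Y|X=1) = 0.99403
  X=2: P(X=2) = 0.525, P(Y|X=2) = (8/105, 97/105) → H(Y|X=2) = 0.38861
H(Y|X) = 0.299·0.88654 + 0.176·0.99403 + 0.525·0.38861 = 0.6440 bits

H(X,Y) = -Σ_{x,y} P(x,y) log₂ P(x,y). Per-cell terms -P(x,y)·log₂P(x,y):
  X=0: 0.31468, 0.47119
  X=1: 0.29151, 0.32456
  X=2: 0.18575, 0.50631
Sum of the 6 terms: H(X,Y) = 2.0940 bits

Chain rule check:
  H(X) + H(Y|X) = 1.4500 + 0.6440 = 2.0940 bits
  H(X,Y) = 2.0940 bits
✓ Chain rule verified.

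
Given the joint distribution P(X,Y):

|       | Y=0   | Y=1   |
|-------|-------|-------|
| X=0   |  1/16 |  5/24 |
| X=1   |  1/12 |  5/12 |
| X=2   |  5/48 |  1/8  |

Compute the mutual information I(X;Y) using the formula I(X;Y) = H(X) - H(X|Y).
0.0474 bits

I(X;Y) = H(X) - H(X|Y)

Marginal of X (row sums):
  P(X=0) = 1/16 + 5/24 = 13/48
  P(X=1) = 1/12 + 5/12 = 1/2
  P(X=2) = 5/48 + 1/8 = 11/48
H(X) = -[(13/48)·log₂(13/48) + (1/2)·log₂(1/2) + (11/48)·log₂(11/48)]
  = 0.5104 + 0.5000 + 0.4871 = 1.4975 bits

Marginal of Y (column sums):
  P(Y=0) = 1/16 + 1/12 + 5/48 = 1/4
  P(Y=1) = 5/24 + 5/12 + 1/8 = 3/4
H(X|Y) = Σ_y P(y)·H(X|Y=y):
  Y=0: P(Y=0) = 1/4, P(X|Y=0) = (1/4, 1/3, 5/12) → H(X|Y=0) = 1.5546
  Y=1: P(Y=1) = 3/4, P(X|Y=1) = (5/18, 5/9, 1/6) → H(X|Y=1) = 1.4153
H(X|Y) = (1/4)·1.5546 + (3/4)·1.4153 = 1.4501 bits

I(X;Y) = H(X) - H(X|Y) = 1.4975 - 1.4501 = 0.0474 bits

Cross-check via I(X;Y) = H(X) + H(Y) - H(X,Y): computing H(Y) from the column sums and H(X,Y) from the 6 cells in the same way gives H(Y) = 0.8113 bits and H(X,Y) = 2.2614 bits, so
I(X;Y) = 1.4975 + 0.8113 - 2.2614 = 0.0474 bits ✓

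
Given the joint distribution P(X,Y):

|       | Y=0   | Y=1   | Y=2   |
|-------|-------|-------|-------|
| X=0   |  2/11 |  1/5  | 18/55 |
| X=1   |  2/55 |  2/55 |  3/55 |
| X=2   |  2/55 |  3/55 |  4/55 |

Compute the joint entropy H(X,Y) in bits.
2.6933 bits

H(X,Y) = -Σ_{x,y} P(x,y) log₂ P(x,y). Per-cell terms -P(x,y)·log₂P(x,y):
  X=0: 0.44717, 0.46439, 0.52738
  X=1: 0.17387, 0.17387, 0.22889
  X=2: 0.17387, 0.22889, 0.27501
Sum of the 9 terms: H(X,Y) = 2.6933 bits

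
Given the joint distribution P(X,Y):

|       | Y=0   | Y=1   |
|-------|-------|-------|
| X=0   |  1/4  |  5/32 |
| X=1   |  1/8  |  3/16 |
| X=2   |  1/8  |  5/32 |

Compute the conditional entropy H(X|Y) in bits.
1.5397 bits

H(X|Y) = H(X,Y) - H(Y)

H(X,Y) = -Σ_{x,y} P(x,y) log₂ P(x,y). Per-cell terms -P(x,y)·log₂P(x,y):
  X=0: 0.50000, 0.41845
  X=1: 0.37500, 0.45282
  X=2: 0.37500, 0.41845
Sum of the 6 terms: H(X,Y) = 2.5397 bits

Marginal of Y (column sums):
  P(Y=0) = 1/4 + 1/8 + 1/8 = 1/2
  P(Y=1) = 5/32 + 3/16 + 5/32 = 1/2
H(Y) = -[(1/2)·log₂(1/2) + (1/2)·log₂(1/2)]
  = 0.50000 + 0.50000 = 1.0000 bits

H(X|Y) = H(X,Y) - H(Y) = 2.5397 - 1.0000 = 1.5397 bits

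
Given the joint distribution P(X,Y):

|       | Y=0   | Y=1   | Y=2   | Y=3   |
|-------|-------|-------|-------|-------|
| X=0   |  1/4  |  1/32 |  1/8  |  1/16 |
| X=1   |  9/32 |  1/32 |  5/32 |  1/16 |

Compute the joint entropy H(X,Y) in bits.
2.6207 bits

H(X,Y) = -Σ_{x,y} P(x,y) log₂ P(x,y). Per-cell terms -P(x,y)·log₂P(x,y):
  X=0: 0.50000, 0.15625, 0.37500, 0.25000
  X=1: 0.51471, 0.15625, 0.41845, 0.25000
Sum of the 8 terms: H(X,Y) = 2.6207 bits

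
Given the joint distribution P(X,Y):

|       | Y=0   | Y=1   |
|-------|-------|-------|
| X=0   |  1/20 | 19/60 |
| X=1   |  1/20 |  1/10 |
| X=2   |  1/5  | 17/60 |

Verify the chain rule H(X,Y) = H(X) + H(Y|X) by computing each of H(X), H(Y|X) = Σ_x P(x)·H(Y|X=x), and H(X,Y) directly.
H(X) = 1.4483 bits, H(Y|X) = 0.8214 bits, H(X,Y) = 2.2696 bits

Marginal of X (row sums):
  P(X=0) = 1/20 + 19/60 = 11/30
  P(X=1) = 1/20 + 1/10 = 3/20
  P(X=2) = 1/5 + 17/60 = 29/60
H(X) = -[(11/30)·log₂(11/30) + (3/20)·log₂(3/20) + (29/60)·log₂(29/60)]
  = 0.530735 + 0.410545 + 0.506973 = 1.4483 bits

H(Y|X) = Σ_x P(x)·H(Y|X=x):
  X=0: P(X=0) = 11/30, P(Y|X=0) = (3/22, 19/22) → H(Y|X=0) = 0.574636
  X=1: P(X=1) = 3/20, P(Y|X=1) = (1/3, 2/3) → H(Y|X=1) = 0.918296
  X=2: P(X=2) = 29/60, P(Y|X=2) = (12/29, 17/29) → H(Y|X=2) = 0.978449
H(Y|X) = (11/30)·0.574636 + (3/20)·0.918296 + (29/60)·0.978449 = 0.8214 bits

H(X,Y) = -Σ_{x,y} P(x,y) log₂ P(x,y). Per-cell terms -P(x,y)·log₂P(x,y):
  X=0: 0.216096, 0.525338
  X=1: 0.216096, 0.332193
  X=2: 0.464386, 0.515505
Sum of the 6 terms: H(X,Y) = 2.2696 bits

Chain rule check:
  H(X) + H(Y|X) = 1.4483 + 0.8214 = 2.2697 bits
  H(X,Y) = 2.2696 bits
✓ Chain rule verified (Δ = 0.0001 is 4-dp rounding noise: each of the three values was rounded independently).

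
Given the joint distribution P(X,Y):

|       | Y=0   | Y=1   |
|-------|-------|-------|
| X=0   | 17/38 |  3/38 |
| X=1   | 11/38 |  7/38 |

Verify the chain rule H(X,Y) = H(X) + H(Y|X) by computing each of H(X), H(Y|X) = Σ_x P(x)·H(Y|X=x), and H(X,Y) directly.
H(X) = 0.9980 bits, H(Y|X) = 0.7776 bits, H(X,Y) = 1.7756 bits

Marginal of X (row sums):
  P(X=0) = 17/38 + 3/38 = 10/19
  P(X=1) = 11/38 + 7/38 = 9/19
H(X) = -[(10/19)·log₂(10/19) + (9/19)·log₂(9/19)]
  = 0.48737 + 0.51063 = 0.9980 bits

H(Y|X) = Σ_x P(x)·H(Y|X=x):
  X=0: P(X=0) = 10/19, P(Y|X=0) = (17/20, 3/20) → H(Y|X=0) = 0.60984
  X=1: P(X=1) = 9/19, P(Y|X=1) = (11/18, 7/18) → H(Y|X=1) = 0.96408
H(Y|X) = (10/19)·0.60984 + (9/19)·0.96408 = 0.7776 bits

H(X,Y) = -Σ_{x,y} P(x,y) log₂ P(x,y). Per-cell terms -P(x,y)·log₂P(x,y):
  X=0: 0.51916, 0.28918
  X=1: 0.51772, 0.44958
Sum of the 4 terms: H(X,Y) = 1.7756 bits

Chain rule check:
  H(X) + H(Y|X) = 0.9980 + 0.7776 = 1.7756 bits
  H(X,Y) = 1.7756 bits
✓ Chain rule verified.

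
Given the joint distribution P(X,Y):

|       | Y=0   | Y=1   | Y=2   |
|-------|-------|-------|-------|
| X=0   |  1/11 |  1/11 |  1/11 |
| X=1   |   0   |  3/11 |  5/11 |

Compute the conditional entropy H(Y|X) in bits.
1.1264 bits

H(Y|X) = H(X,Y) - H(X)

H(X,Y) = -Σ_{x,y} P(x,y) log₂ P(x,y). Per-cell terms -P(x,y)·log₂P(x,y):
  X=0: 0.314494, 0.314494, 0.314494
  X=1: 0.000000, 0.511219, 0.517047
  (cells with P = 0 contribute 0)
Sum of the 6 terms: H(X,Y) = 1.97175 bits

Marginal of X (row sums):
  P(X=0) = 1/11 + 1/11 + 1/11 = 3/11
  P(X=1) = 0 + 3/11 + 5/11 = 8/11
H(X) = -[(3/11)·log₂(3/11) + (8/11)·log₂(8/11)]
  = 0.511219 + 0.334132 = 0.84535 bits

H(Y|X) = H(X,Y) - H(X) = 1.97175 - 0.84535 = 1.1264 bits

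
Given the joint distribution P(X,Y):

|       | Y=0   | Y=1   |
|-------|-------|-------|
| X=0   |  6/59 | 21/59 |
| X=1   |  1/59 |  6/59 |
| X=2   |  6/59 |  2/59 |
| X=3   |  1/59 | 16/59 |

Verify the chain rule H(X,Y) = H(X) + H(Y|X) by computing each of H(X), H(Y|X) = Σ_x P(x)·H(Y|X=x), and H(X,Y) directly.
H(X) = 1.7891 bits, H(Y|X) = 0.6229 bits, H(X,Y) = 2.4120 bits

Marginal of X (row sums):
  P(X=0) = 6/59 + 21/59 = 27/59
  P(X=1) = 1/59 + 6/59 = 7/59
  P(X=2) = 6/59 + 2/59 = 8/59
  P(X=3) = 1/59 + 16/59 = 17/59
H(X) = -[(27/59)·log₂(27/59) + (7/59)·log₂(7/59) + (8/59)·log₂(8/59) + (17/59)·log₂(17/59)]
  = 0.51609 + 0.36486 + 0.39087 + 0.51726 = 1.7891 bits

H(Y|X) = Σ_x P(x)·H(Y|X=x):
  X=0: P(X=0) = 27/59, P(Y|X=0) = (2/9, 7/9) → H(Y|X=0) = 0.76420
  X=1: P(X=1) = 7/59, P(Y|X=1) = (1/7, 6/7) → H(Y|X=1) = 0.59167
  X=2: P(X=2) = 8/59, P(Y|X=2) = (3/4, 1/4) → H(Y|X=2) = 0.81128
  X=3: P(X=3) = 17/59, P(Y|X=3) = (1/17, 16/17) → H(Y|X=3) = 0.32276
H(Y|X) = (27/59)·0.76420 + (7/59)·0.59167 + (8/59)·0.81128 + (17/59)·0.32276 = 0.6229 bits

H(X,Y) = -Σ_{x,y} P(x,y) log₂ P(x,y). Per-cell terms -P(x,y)·log₂P(x,y):
  X=0: 0.33536, 0.53045
  X=1: 0.09971, 0.33536
  X=2: 0.33536, 0.16551
  X=3: 0.09971, 0.51055
Sum of the 8 terms: H(X,Y) = 2.4120 bits

Chain rule check:
  H(X) + H(Y|X) = 1.7891 + 0.6229 = 2.4120 bits
  H(X,Y) = 2.4120 bits
✓ Chain rule verified.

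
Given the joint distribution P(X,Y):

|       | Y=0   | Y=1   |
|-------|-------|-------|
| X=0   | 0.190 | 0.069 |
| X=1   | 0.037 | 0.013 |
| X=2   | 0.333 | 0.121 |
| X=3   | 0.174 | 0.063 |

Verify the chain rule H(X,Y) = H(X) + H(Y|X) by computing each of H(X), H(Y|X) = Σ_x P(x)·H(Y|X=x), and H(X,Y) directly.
H(X) = 1.7304 bits, H(Y|X) = 0.8357 bits, H(X,Y) = 2.5660 bits

Marginal of X (row sums):
  P(X=0) = 0.190 + 0.069 = 0.259
  P(X=1) = 0.037 + 0.013 = 0.050
  P(X=2) = 0.333 + 0.121 = 0.454
  P(X=3) = 0.174 + 0.063 = 0.237
H(X) = -[0.259·log₂(0.259) + 0.050·log₂(0.050) + 0.454·log₂(0.454) + 0.237·log₂(0.237)]
  = 0.504785 + 0.216096 + 0.517213 + 0.492259 = 1.7304 bits

H(Y|X) = Σ_x P(x)·H(Y|X=x):
  X=0: P(X=0) = 0.259, P(Y|X=0) = (190/259, 69/259) → H(Y|X=0) = 0.836265
  X=1: P(X=1) = 0.050, P(Y|X=1) = (37/50, 13/50) → H(Y|X=1) = 0.826746
  X=2: P(X=2) = 0.454, P(Y|X=2) = (333/454, 121/454) → H(Y|X=2) = 0.836426
  X=3: P(X=3) = 0.237, P(Y|X=3) = (58/79, 21/79) → H(Y|X=3) = 0.835407
H(Y|X) = 0.259·0.836265 + 0.050·0.826746 + 0.454·0.836426 + 0.237·0.835407 = 0.8357 bits

H(X,Y) = -Σ_{x,y} P(x,y) log₂ P(x,y). Per-cell terms -P(x,y)·log₂P(x,y):
  X=0: 0.455226, 0.266151
  X=1: 0.175984, 0.081449
  X=2: 0.528273, 0.368677
  X=3: 0.438974, 0.251276
Sum of the 8 terms: H(X,Y) = 2.5660 bits

Chain rule check:
  H(X) + H(Y|X) = 1.7304 + 0.8357 = 2.5661 bits
  H(X,Y) = 2.5660 bits
✓ Chain rule verified (Δ = 0.0001 is 4-dp rounding noise: each of the three values was rounded independently).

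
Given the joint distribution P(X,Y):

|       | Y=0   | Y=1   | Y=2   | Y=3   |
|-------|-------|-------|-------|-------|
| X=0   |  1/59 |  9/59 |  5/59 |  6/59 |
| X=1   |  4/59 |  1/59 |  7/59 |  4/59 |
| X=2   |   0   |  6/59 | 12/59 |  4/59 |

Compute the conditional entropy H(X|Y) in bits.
1.3750 bits

H(X|Y) = H(X,Y) - H(Y)

H(X,Y) = -Σ_{x,y} P(x,y) log₂ P(x,y). Per-cell terms -P(x,y)·log₂P(x,y):
  X=0: 0.0997, 0.4138, 0.3018, 0.3354
  X=1: 0.2632, 0.0997, 0.3649, 0.2632
  X=2: 0.0000, 0.3354, 0.4673, 0.2632
  (cells with P = 0 contribute 0)
Sum of the 12 terms: H(X,Y) = 3.2076 bits

Marginal of Y (column sums):
  P(Y=0) = 1/59 + 4/59 + 0 = 5/59
  P(Y=1) = 9/59 + 1/59 + 6/59 = 16/59
  P(Y=2) = 5/59 + 7/59 + 12/59 = 24/59
  P(Y=3) = 6/59 + 4/59 + 4/59 = 14/59
H(Y) = -[(5/59)·log₂(5/59) + (16/59)·log₂(16/59) + (24/59)·log₂(24/59) + (14/59)·log₂(14/59)]
  = 0.3018 + 0.5105 + 0.5279 + 0.4924 = 1.8326 bits

H(X|Y) = H(X,Y) - H(Y) = 3.2076 - 1.8326 = 1.3750 bits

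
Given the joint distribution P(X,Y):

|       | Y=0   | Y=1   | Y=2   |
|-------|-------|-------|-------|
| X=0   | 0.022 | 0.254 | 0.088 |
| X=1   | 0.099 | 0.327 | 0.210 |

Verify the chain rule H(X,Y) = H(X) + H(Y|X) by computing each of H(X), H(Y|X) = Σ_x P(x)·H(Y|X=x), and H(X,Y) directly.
H(X) = 0.9460 bits, H(Y|X) = 1.3164 bits, H(X,Y) = 2.2623 bits

Marginal of X (row sums):
  P(X=0) = 0.022 + 0.254 + 0.088 = 0.364
  P(X=1) = 0.099 + 0.327 + 0.210 = 0.636
H(X) = -[0.364·log₂(0.364) + 0.636·log₂(0.636)]
  = 0.53071 + 0.41525 = 0.9460 bits

H(Y|X) = Σ_x P(x)·H(Y|X=x):
  X=0: P(X=0) = 0.364, P(Y|X=0) = (11/182, 127/182, 22/91) → H(Y|X=0) = 1.10213
  X=1: P(X=1) = 0.636, P(Y|X=1) = (33/212, 109/212, 35/106) → H(Y|X=1) = 1.43902
H(Y|X) = 0.364·1.10213 + 0.636·1.43902 = 1.3164 bits

H(X,Y) = -Σ_{x,y} P(x,y) log₂ P(x,y). Per-cell terms -P(x,y)·log₂P(x,y):
  X=0: 0.12114, 0.50218, 0.30856
  X=1: 0.33031, 0.52733, 0.47282
Sum of the 6 terms: H(X,Y) = 2.2623 bits

Chain rule check:
  H(X) + H(Y|X) = 0.9460 + 1.3164 = 2.2624 bits
  H(X,Y) = 2.2623 bits
✓ Chain rule verified (Δ = 0.0001 is 4-dp rounding noise: each of the three values was rounded independently).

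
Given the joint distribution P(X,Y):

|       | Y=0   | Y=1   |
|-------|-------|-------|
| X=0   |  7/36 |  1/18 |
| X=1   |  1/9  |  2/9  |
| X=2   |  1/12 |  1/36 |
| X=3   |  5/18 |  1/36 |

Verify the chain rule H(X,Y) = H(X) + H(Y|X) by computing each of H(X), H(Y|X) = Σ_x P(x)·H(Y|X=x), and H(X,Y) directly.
H(X) = 1.9032 bits, H(Y|X) = 0.7216 bits, H(X,Y) = 2.6248 bits

Marginal of X (row sums):
  P(X=0) = 7/36 + 1/18 = 1/4
  P(X=1) = 1/9 + 2/9 = 1/3
  P(X=2) = 1/12 + 1/36 = 1/9
  P(X=3) = 5/18 + 1/36 = 11/36
H(X) = -[(1/4)·log₂(1/4) + (1/3)·log₂(1/3) + (1/9)·log₂(1/9) + (11/36)·log₂(11/36)]
  = 0.50000 + 0.52832 + 0.35221 + 0.52265 = 1.9032 bits

H(Y|X) = Σ_x P(x)·H(Y|X=x):
  X=0: P(X=0) = 1/4, P(Y|X=0) = (7/9, 2/9) → H(Y|X=0) = 0.76420
  X=1: P(X=1) = 1/3, P(Y|X=1) = (1/3, 2/3) → H(Y|X=1) = 0.91830
  X=2: P(X=2) = 1/9, P(Y|X=2) = (3/4, 1/4) → H(Y|X=2) = 0.81128
  X=3: P(X=3) = 11/36, P(Y|X=3) = (10/11, 1/11) → H(Y|X=3) = 0.43950
H(Y|X) = (1/4)·0.76420 + (1/3)·0.91830 + (1/9)·0.81128 + (11/36)·0.43950 = 0.7216 bits

H(X,Y) = -Σ_{x,y} P(x,y) log₂ P(x,y). Per-cell terms -P(x,y)·log₂P(x,y):
  X=0: 0.45939, 0.23166
  X=1: 0.35221, 0.48221
  X=2: 0.29875, 0.14361
  X=3: 0.51333, 0.14361
Sum of the 8 terms: H(X,Y) = 2.6248 bits

Chain rule check:
  H(X) + H(Y|X) = 1.9032 + 0.7216 = 2.6248 bits
  H(X,Y) = 2.6248 bits
✓ Chain rule verified.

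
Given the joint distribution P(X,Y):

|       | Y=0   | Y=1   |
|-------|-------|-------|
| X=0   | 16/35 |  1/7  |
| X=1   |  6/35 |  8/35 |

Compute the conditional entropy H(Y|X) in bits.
0.8692 bits

H(Y|X) = H(X,Y) - H(X)

H(X,Y) = -Σ_{x,y} P(x,y) log₂ P(x,y). Per-cell terms -P(x,y)·log₂P(x,y):
  X=0: 0.5162, 0.4011
  X=1: 0.4362, 0.4867
Sum of the 4 terms: H(X,Y) = 1.8402 bits

Marginal of X (row sums):
  P(X=0) = 16/35 + 1/7 = 3/5
  P(X=1) = 6/35 + 8/35 = 2/5
H(X) = -[(3/5)·log₂(3/5) + (2/5)·log₂(2/5)]
  = 0.4422 + 0.5288 = 0.9710 bits

H(Y|X) = H(X,Y) - H(X) = 1.8402 - 0.9710 = 0.8692 bits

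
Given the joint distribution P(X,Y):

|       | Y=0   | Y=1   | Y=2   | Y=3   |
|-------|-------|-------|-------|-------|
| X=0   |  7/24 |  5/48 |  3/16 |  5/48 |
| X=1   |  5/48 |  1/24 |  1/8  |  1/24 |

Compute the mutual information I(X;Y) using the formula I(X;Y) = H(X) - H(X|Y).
0.0117 bits

I(X;Y) = H(X) - H(X|Y)

Marginal of X (row sums):
  P(X=0) = 7/24 + 5/48 + 3/16 + 5/48 = 11/16
  P(X=1) = 5/48 + 1/24 + 1/8 + 1/24 = 5/16
H(X) = -[(11/16)·log₂(11/16) + (5/16)·log₂(5/16)]
  = 0.3716 + 0.5244 = 0.8960 bits

Marginal of Y (column sums):
  P(Y=0) = 7/24 + 5/48 = 19/48
  P(Y=1) = 5/48 + 1/24 = 7/48
  P(Y=2) = 3/16 + 1/8 = 5/16
  P(Y=3) = 5/48 + 1/24 = 7/48
H(X|Y) = Σ_y P(y)·H(X|Y=y):
  Y=0: P(Y=0) = 19/48, P(X|Y=0) = (14/19, 5/19) → H(X|Y=0) = 0.8315
  Y=1: P(Y=1) = 7/48, P(X|Y=1) = (5/7, 2/7) → H(X|Y=1) = 0.8631
  Y=2: P(Y=2) = 5/16, P(X|Y=2) = (3/5, 2/5) → H(X|Y=2) = 0.9710
  Y=3: P(Y=3) = 7/48, P(X|Y=3) = (5/7, 2/7) → H(X|Y=3) = 0.8631
H(X|Y) = (19/48)·0.8315 + (7/48)·0.8631 + (5/16)·0.9710 + (7/48)·0.8631 = 0.8843 bits

I(X;Y) = H(X) - H(X|Y) = 0.8960 - 0.8843 = 0.0117 bits

Cross-check via I(X;Y) = H(X) + H(Y) - H(X,Y): computing H(Y) from the column sums and H(X,Y) from the 8 cells in the same way gives H(Y) = 1.8638 bits and H(X,Y) = 2.7481 bits, so
I(X;Y) = 0.8960 + 1.8638 - 2.7481 = 0.0117 bits ✓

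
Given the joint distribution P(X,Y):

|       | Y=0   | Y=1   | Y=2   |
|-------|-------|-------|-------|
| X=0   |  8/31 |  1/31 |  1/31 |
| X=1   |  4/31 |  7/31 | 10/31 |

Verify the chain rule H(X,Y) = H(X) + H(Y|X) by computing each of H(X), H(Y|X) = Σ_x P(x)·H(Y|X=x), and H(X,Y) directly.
H(X) = 0.9072 bits, H(Y|X) = 1.3093 bits, H(X,Y) = 2.2164 bits

Marginal of X (row sums):
  P(X=0) = 8/31 + 1/31 + 1/31 = 10/31
  P(X=1) = 4/31 + 7/31 + 10/31 = 21/31
H(X) = -[(10/31)·log₂(10/31) + (21/31)·log₂(21/31)]
  = 0.52654 + 0.38063 = 0.9072 bits

H(Y|X) = Σ_x P(x)·H(Y|X=x):
  X=0: P(X=0) = 10/31, P(Y|X=0) = (4/5, 1/10, 1/10) → H(Y|X=0) = 0.92193
  X=1: P(X=1) = 21/31, P(Y|X=1) = (4/21, 1/3, 10/21) → H(Y|X=1) = 1.49371
H(Y|X) = (10/31)·0.92193 + (21/31)·1.49371 = 1.3093 bits

H(X,Y) = -Σ_{x,y} P(x,y) log₂ P(x,y). Per-cell terms -P(x,y)·log₂P(x,y):
  X=0: 0.50431, 0.15981, 0.15981
  X=1: 0.38119, 0.48477, 0.52654
Sum of the 6 terms: H(X,Y) = 2.2164 bits

Chain rule check:
  H(X) + H(Y|X) = 0.9072 + 1.3093 = 2.2165 bits
  H(X,Y) = 2.2164 bits
✓ Chain rule verified (Δ = 0.0001 is 4-dp rounding noise: each of the three values was rounded independently).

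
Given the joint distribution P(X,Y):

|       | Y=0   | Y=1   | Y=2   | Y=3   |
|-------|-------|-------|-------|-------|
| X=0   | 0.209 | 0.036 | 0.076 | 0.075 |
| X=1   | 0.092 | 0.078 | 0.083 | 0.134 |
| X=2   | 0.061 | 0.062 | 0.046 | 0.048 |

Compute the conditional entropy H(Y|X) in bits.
1.8697 bits

H(Y|X) = H(X,Y) - H(X)

H(X,Y) = -Σ_{x,y} P(x,y) log₂ P(x,y). Per-cell terms -P(x,y)·log₂P(x,y):
  X=0: 0.47201, 0.17265, 0.28256, 0.28027
  X=1: 0.31668, 0.28707, 0.29803, 0.38856
  X=2: 0.24614, 0.24872, 0.20434, 0.21028
Sum of the 12 terms: H(X,Y) = 3.4073 bits

Marginal of X (row sums):
  P(X=0) = 0.209 + 0.036 + 0.076 + 0.075 = 0.396
  P(X=1) = 0.092 + 0.078 + 0.083 + 0.134 = 0.387
  P(X=2) = 0.061 + 0.062 + 0.046 + 0.048 = 0.217
H(X) = -[0.396·log₂(0.396) + 0.387·log₂(0.387) + 0.217·log₂(0.217)]
  = 0.52923 + 0.53003 + 0.47832 = 1.5376 bits

H(Y|X) = H(X,Y) - H(X) = 3.4073 - 1.5376 = 1.8697 bits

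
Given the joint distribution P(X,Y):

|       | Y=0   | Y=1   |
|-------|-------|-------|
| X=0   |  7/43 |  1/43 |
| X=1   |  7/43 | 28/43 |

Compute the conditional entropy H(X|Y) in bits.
0.4715 bits

H(X|Y) = H(X,Y) - H(Y)

H(X,Y) = -Σ_{x,y} P(x,y) log₂ P(x,y). Per-cell terms -P(x,y)·log₂P(x,y):
  X=0: 0.426334, 0.126192
  X=1: 0.426334, 0.403011
Sum of the 4 terms: H(X,Y) = 1.38187 bits

Marginal of Y (column sums):
  P(Y=0) = 7/43 + 7/43 = 14/43
  P(Y=1) = 1/43 + 28/43 = 29/43
H(Y) = -[(14/43)·log₂(14/43) + (29/43)·log₂(29/43)]
  = 0.527087 + 0.383261 = 0.91035 bits

H(X|Y) = H(X,Y) - H(Y) = 1.38187 - 0.91035 = 0.4715 bits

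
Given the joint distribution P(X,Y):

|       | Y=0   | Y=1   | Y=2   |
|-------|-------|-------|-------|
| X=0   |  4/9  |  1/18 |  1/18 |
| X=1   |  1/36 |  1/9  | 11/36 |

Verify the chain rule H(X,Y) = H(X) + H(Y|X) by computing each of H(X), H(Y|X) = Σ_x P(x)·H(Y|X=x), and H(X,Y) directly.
H(X) = 0.9911 bits, H(Y|X) = 1.0107 bits, H(X,Y) = 2.0018 bits

Marginal of X (row sums):
  P(X=0) = 4/9 + 1/18 + 1/18 = 5/9
  P(X=1) = 1/36 + 1/9 + 11/36 = 4/9
H(X) = -[(5/9)·log₂(5/9) + (4/9)·log₂(4/9)]
  = 0.47111 + 0.51997 = 0.9911 bits

H(Y|X) = Σ_x P(x)·H(Y|X=x):
  X=0: P(X=0) = 5/9, P(Y|X=0) = (4/5, 1/10, 1/10) → H(Y|X=0) = 0.92193
  X=1: P(X=1) = 4/9, P(Y|X=1) = (1/16, 1/4, 11/16) → H(Y|X=1) = 1.12164
H(Y|X) = (5/9)·0.92193 + (4/9)·1.12164 = 1.0107 bits

H(X,Y) = -Σ_{x,y} P(x,y) log₂ P(x,y). Per-cell terms -P(x,y)·log₂P(x,y):
  X=0: 0.51997, 0.23166, 0.23166
  X=1: 0.14361, 0.35221, 0.52265
Sum of the 6 terms: H(X,Y) = 2.0018 bits

Chain rule check:
  H(X) + H(Y|X) = 0.9911 + 1.0107 = 2.0018 bits
  H(X,Y) = 2.0018 bits
✓ Chain rule verified.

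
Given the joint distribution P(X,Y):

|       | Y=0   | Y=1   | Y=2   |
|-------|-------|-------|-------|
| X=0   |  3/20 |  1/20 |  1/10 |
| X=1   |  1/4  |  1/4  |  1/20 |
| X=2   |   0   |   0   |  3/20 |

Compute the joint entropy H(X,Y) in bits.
2.5855 bits

H(X,Y) = -Σ_{x,y} P(x,y) log₂ P(x,y). Per-cell terms -P(x,y)·log₂P(x,y):
  X=0: 0.41054, 0.21610, 0.33219
  X=1: 0.50000, 0.50000, 0.21610
  X=2: 0.00000, 0.00000, 0.41054
  (cells with P = 0 contribute 0)
Sum of the 9 terms: H(X,Y) = 2.5855 bits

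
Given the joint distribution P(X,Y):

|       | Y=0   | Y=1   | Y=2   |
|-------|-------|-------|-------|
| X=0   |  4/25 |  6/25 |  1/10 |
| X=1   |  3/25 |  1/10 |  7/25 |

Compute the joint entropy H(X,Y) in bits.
2.4628 bits

H(X,Y) = -Σ_{x,y} P(x,y) log₂ P(x,y). Per-cell terms -P(x,y)·log₂P(x,y):
  X=0: 0.4230, 0.4941, 0.3322
  X=1: 0.3671, 0.3322, 0.5142
Sum of the 6 terms: H(X,Y) = 2.4628 bits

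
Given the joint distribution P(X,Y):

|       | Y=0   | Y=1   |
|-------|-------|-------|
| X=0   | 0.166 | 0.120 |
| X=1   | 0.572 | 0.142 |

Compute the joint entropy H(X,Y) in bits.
1.6580 bits

H(X,Y) = -Σ_{x,y} P(x,y) log₂ P(x,y). Per-cell terms -P(x,y)·log₂P(x,y):
  X=0: 0.43006, 0.36707
  X=1: 0.46098, 0.39988
Sum of the 4 terms: H(X,Y) = 1.6580 bits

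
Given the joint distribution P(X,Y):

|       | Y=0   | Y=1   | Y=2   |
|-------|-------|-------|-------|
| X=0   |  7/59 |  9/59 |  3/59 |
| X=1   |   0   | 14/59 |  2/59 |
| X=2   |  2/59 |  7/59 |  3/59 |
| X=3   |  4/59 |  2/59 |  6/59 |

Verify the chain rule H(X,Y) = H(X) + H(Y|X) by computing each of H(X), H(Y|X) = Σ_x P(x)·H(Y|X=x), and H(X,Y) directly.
H(X) = 1.9716 bits, H(Y|X) = 1.1965 bits, H(X,Y) = 3.1682 bits

Marginal of X (row sums):
  P(X=0) = 7/59 + 9/59 + 3/59 = 19/59
  P(X=1) = 0 + 14/59 + 2/59 = 16/59
  P(X=2) = 2/59 + 7/59 + 3/59 = 12/59
  P(X=3) = 4/59 + 2/59 + 6/59 = 12/59
H(X) = -[(19/59)·log₂(19/59) + (16/59)·log₂(16/59) + (12/59)·log₂(12/59) + (12/59)·log₂(12/59)]
  = 0.526434 + 0.510547 + 0.467325 + 0.467325 = 1.9716 bits

H(Y|X) = Σ_x P(x)·H(Y|X=x):
  X=0: P(X=0) = 19/59, P(Y|X=0) = (7/19, 9/19, 3/19) → H(Y|X=0) = 1.461838
  X=1: P(X=1) = 16/59, P(Y|X=1) = (0, 7/8, 1/8) → H(Y|X=1) = 0.543564
  X=2: P(X=2) = 12/59, P(Y|X=2) = (1/6, 7/12, 1/4) → H(Y|X=2) = 1.384432
  X=3: P(X=3) = 12/59, P(Y|X=3) = (1/3, 1/6, 1/2) → H(Y|X=3) = 1.459148
H(Y|X) = (19/59)·1.461838 + (16/59)·0.543564 + (12/59)·1.384432 + (12/59)·1.459148 = 1.1965 bits

H(X,Y) = -Σ_{x,y} P(x,y) log₂ P(x,y). Per-cell terms -P(x,y)·log₂P(x,y):
  X=0: 0.364865, 0.413804, 0.218526
  X=1: 0.000000, 0.492441, 0.165513
  X=2: 0.165513, 0.364865, 0.218526
  X=3: 0.263230, 0.165513, 0.335357
  (cells with P = 0 contribute 0)
Sum of the 12 terms: H(X,Y) = 3.1682 bits

Chain rule check:
  H(X) + H(Y|X) = 1.9716 + 1.1965 = 3.1681 bits
  H(X,Y) = 3.1682 bits
✓ Chain rule verified (Δ = 0.0001 is 4-dp rounding noise: each of the three values was rounded independently).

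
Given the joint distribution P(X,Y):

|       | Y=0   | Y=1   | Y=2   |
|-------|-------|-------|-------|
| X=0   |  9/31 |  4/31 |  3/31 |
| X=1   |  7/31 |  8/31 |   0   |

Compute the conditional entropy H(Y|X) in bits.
1.2151 bits

H(Y|X) = H(X,Y) - H(X)

H(X,Y) = -Σ_{x,y} P(x,y) log₂ P(x,y). Per-cell terms -P(x,y)·log₂P(x,y):
  X=0: 0.518014, 0.381187, 0.326055
  X=1: 0.484771, 0.504309, 0.000000
  (cells with P = 0 contribute 0)
Sum of the 6 terms: H(X,Y) = 2.21434 bits

Marginal of X (row sums):
  P(X=0) = 9/31 + 4/31 + 3/31 = 16/31
  P(X=1) = 7/31 + 8/31 + 0 = 15/31
H(X) = -[(16/31)·log₂(16/31) + (15/31)·log₂(15/31)]
  = 0.492488 + 0.506761 = 0.99925 bits

H(Y|X) = H(X,Y) - H(X) = 2.21434 - 0.99925 = 1.2151 bits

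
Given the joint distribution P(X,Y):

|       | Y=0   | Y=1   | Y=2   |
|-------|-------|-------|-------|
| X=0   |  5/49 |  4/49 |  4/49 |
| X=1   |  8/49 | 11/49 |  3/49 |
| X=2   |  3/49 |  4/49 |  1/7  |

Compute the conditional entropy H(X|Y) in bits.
1.4528 bits

H(X|Y) = H(X,Y) - H(Y)

H(X,Y) = -Σ_{x,y} P(x,y) log₂ P(x,y). Per-cell terms -P(x,y)·log₂P(x,y):
  X=0: 0.335998, 0.295078, 0.295078
  X=1: 0.426891, 0.483838, 0.246719
  X=2: 0.246719, 0.295078, 0.401051
Sum of the 9 terms: H(X,Y) = 3.02645 bits

Marginal of Y (column sums):
  P(Y=0) = 5/49 + 8/49 + 3/49 = 16/49
  P(Y=1) = 4/49 + 11/49 + 4/49 = 19/49
  P(Y=2) = 4/49 + 3/49 + 1/7 = 2/7
H(Y) = -[(16/49)·log₂(16/49) + (19/49)·log₂(19/49) + (2/7)·log₂(2/7)]
  = 0.527252 + 0.529977 + 0.516387 = 1.57362 bits

H(X|Y) = H(X,Y) - H(Y) = 3.02645 - 1.57362 = 1.4528 bits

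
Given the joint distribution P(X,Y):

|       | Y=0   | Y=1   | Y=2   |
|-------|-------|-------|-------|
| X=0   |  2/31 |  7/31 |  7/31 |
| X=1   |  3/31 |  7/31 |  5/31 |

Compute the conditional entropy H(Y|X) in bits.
1.4608 bits

H(Y|X) = H(X,Y) - H(X)

H(X,Y) = -Σ_{x,y} P(x,y) log₂ P(x,y). Per-cell terms -P(x,y)·log₂P(x,y):
  X=0: 0.255109, 0.484771, 0.484771
  X=1: 0.326055, 0.484771, 0.424559
Sum of the 6 terms: H(X,Y) = 2.46004 bits

Marginal of X (row sums):
  P(X=0) = 2/31 + 7/31 + 7/31 = 16/31
  P(X=1) = 3/31 + 7/31 + 5/31 = 15/31
H(X) = -[(16/31)·log₂(16/31) + (15/31)·log₂(15/31)]
  = 0.492488 + 0.506761 = 0.99925 bits

H(Y|X) = H(X,Y) - H(X) = 2.46004 - 0.99925 = 1.4608 bits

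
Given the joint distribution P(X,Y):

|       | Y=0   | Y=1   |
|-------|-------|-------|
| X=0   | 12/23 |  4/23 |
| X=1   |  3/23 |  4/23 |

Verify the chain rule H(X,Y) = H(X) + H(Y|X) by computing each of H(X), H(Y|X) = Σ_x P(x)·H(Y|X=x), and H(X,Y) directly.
H(X) = 0.8865 bits, H(Y|X) = 0.8642 bits, H(X,Y) = 1.7508 bits

Marginal of X (row sums):
  P(X=0) = 12/23 + 4/23 = 16/23
  P(X=1) = 3/23 + 4/23 = 7/23
H(X) = -[(16/23)·log₂(16/23) + (7/23)·log₂(7/23)]
  = 0.3642 + 0.5223 = 0.8865 bits

H(Y|X) = Σ_x P(x)·H(Y|X=x):
  X=0: P(X=0) = 16/23, P(Y|X=0) = (3/4, 1/4) → H(Y|X=0) = 0.8113
  X=1: P(X=1) = 7/23, P(Y|X=1) = (3/7, 4/7) → H(Y|X=1) = 0.9852
H(Y|X) = (16/23)·0.8113 + (7/23)·0.9852 = 0.8642 bits

H(X,Y) = -Σ_{x,y} P(x,y) log₂ P(x,y). Per-cell terms -P(x,y)·log₂P(x,y):
  X=0: 0.4897, 0.4389
  X=1: 0.3833, 0.4389
Sum of the 4 terms: H(X,Y) = 1.7508 bits

Chain rule check:
  H(X) + H(Y|X) = 0.8865 + 0.8642 = 1.7507 bits
  H(X,Y) = 1.7508 bits
✓ Chain rule verified (Δ = 0.0001 is 4-dp rounding noise: each of the three values was rounded independently).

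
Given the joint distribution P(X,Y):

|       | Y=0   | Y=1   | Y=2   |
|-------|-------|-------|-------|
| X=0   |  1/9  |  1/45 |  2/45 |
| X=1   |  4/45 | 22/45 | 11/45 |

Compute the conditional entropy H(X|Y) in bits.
0.5090 bits

H(X|Y) = H(X,Y) - H(Y)

H(X,Y) = -Σ_{x,y} P(x,y) log₂ P(x,y). Per-cell terms -P(x,y)·log₂P(x,y):
  X=0: 0.35221, 0.12204, 0.19964
  X=1: 0.31039, 0.50474, 0.49681
Sum of the 6 terms: H(X,Y) = 1.9858 bits

Marginal of Y (column sums):
  P(Y=0) = 1/9 + 4/45 = 1/5
  P(Y=1) = 1/45 + 22/45 = 23/45
  P(Y=2) = 2/45 + 11/45 = 13/45
H(Y) = -[(1/5)·log₂(1/5) + (23/45)·log₂(23/45) + (13/45)·log₂(13/45)]
  = 0.46439 + 0.49490 + 0.51752 = 1.4768 bits

H(X|Y) = H(X,Y) - H(Y) = 1.9858 - 1.4768 = 0.5090 bits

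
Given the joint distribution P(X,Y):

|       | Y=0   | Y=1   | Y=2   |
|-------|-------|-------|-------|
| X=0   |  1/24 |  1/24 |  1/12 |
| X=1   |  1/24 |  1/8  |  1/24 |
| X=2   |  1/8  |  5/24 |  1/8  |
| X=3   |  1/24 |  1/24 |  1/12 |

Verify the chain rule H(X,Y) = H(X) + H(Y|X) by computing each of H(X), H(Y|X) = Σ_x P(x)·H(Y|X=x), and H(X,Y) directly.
H(X) = 1.8490 bits, H(Y|X) = 1.4912 bits, H(X,Y) = 3.3402 bits

Marginal of X (row sums):
  P(X=0) = 1/24 + 1/24 + 1/12 = 1/6
  P(X=1) = 1/24 + 1/8 + 1/24 = 5/24
  P(X=2) = 1/8 + 5/24 + 1/8 = 11/24
  P(X=3) = 1/24 + 1/24 + 1/12 = 1/6
H(X) = -[(1/6)·log₂(1/6) + (5/24)·log₂(5/24) + (11/24)·log₂(11/24) + (1/6)·log₂(1/6)]
  = 0.43083 + 0.47147 + 0.51587 + 0.43083 = 1.8490 bits

H(Y|X) = Σ_x P(x)·H(Y|X=x):
  X=0: P(X=0) = 1/6, P(Y|X=0) = (1/4, 1/4, 1/2) → H(Y|X=0) = 1.50000
  X=1: P(X=1) = 5/24, P(Y|X=1) = (1/5, 3/5, 1/5) → H(Y|X=1) = 1.37095
  X=2: P(X=2) = 11/24, P(Y|X=2) = (3/11, 5/11, 3/11) → H(Y|X=2) = 1.53948
  X=3: P(X=3) = 1/6, P(Y|X=3) = (1/4, 1/4, 1/2) → H(Y|X=3) = 1.50000
H(Y|X) = (1/6)·1.50000 + (5/24)·1.37095 + (11/24)·1.53948 + (1/6)·1.50000 = 1.4912 bits

H(X,Y) = -Σ_{x,y} P(x,y) log₂ P(x,y). Per-cell terms -P(x,y)·log₂P(x,y):
  X=0: 0.19104, 0.19104, 0.29875
  X=1: 0.19104, 0.37500, 0.19104
  X=2: 0.37500, 0.47147, 0.37500
  X=3: 0.19104, 0.19104, 0.29875
Sum of the 12 terms: H(X,Y) = 3.3402 bits

Chain rule check:
  H(X) + H(Y|X) = 1.8490 + 1.4912 = 3.3402 bits
  H(X,Y) = 3.3402 bits
✓ Chain rule verified.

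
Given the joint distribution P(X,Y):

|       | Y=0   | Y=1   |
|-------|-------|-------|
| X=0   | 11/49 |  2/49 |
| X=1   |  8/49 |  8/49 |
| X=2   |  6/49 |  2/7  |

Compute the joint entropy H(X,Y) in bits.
2.4134 bits

H(X,Y) = -Σ_{x,y} P(x,y) log₂ P(x,y). Per-cell terms -P(x,y)·log₂P(x,y):
  X=0: 0.4838, 0.1884
  X=1: 0.4269, 0.4269
  X=2: 0.3710, 0.5164
Sum of the 6 terms: H(X,Y) = 2.4134 bits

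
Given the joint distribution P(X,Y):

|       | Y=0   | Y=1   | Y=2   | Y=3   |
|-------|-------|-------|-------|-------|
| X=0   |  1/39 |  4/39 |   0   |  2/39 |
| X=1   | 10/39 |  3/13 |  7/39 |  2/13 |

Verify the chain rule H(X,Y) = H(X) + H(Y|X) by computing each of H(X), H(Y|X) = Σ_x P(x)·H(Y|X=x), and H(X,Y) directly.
H(X) = 0.6790 bits, H(Y|X) = 1.8652 bits, H(X,Y) = 2.5441 bits

Marginal of X (row sums):
  P(X=0) = 1/39 + 4/39 + 0 + 2/39 = 7/39
  P(X=1) = 10/39 + 3/13 + 7/39 + 2/13 = 32/39
H(X) = -[(7/39)·log₂(7/39) + (32/39)·log₂(32/39)]
  = 0.44478 + 0.23418 = 0.6790 bits

H(Y|X) = Σ_x P(x)·H(Y|X=x):
  X=0: P(X=0) = 7/39, P(Y|X=0) = (1/7, 4/7, 0, 2/7) → H(Y|X=0) = 1.37878
  X=1: P(X=1) = 32/39, P(Y|X=1) = (5/16, 9/32, 7/32, 3/16) → H(Y|X=1) = 1.97157
H(Y|X) = (7/39)·1.37878 + (32/39)·1.97157 = 1.8652 bits

H(X,Y) = -Σ_{x,y} P(x,y) log₂ P(x,y). Per-cell terms -P(x,y)·log₂P(x,y):
  X=0: 0.13552, 0.33696, 0.00000, 0.21976
  X=1: 0.50345, 0.48819, 0.44478, 0.41545
  (cells with P = 0 contribute 0)
Sum of the 8 terms: H(X,Y) = 2.5441 bits

Chain rule check:
  H(X) + H(Y|X) = 0.6790 + 1.8652 = 2.5442 bits
  H(X,Y) = 2.5441 bits
✓ Chain rule verified (Δ = 0.0001 is 4-dp rounding noise: each of the three values was rounded independently).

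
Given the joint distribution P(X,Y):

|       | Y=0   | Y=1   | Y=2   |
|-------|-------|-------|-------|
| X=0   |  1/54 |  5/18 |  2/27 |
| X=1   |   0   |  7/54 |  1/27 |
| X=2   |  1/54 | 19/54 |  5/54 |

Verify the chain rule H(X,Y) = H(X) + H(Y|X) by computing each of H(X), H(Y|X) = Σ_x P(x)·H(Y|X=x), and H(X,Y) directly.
H(X) = 1.4759 bits, H(Y|X) = 0.9350 bits, H(X,Y) = 2.4109 bits

Marginal of X (row sums):
  P(X=0) = 1/54 + 5/18 + 2/27 = 10/27
  P(X=1) = 0 + 7/54 + 1/27 = 1/6
  P(X=2) = 1/54 + 19/54 + 5/54 = 25/54
H(X) = -[(10/27)·log₂(10/27) + (1/6)·log₂(1/6) + (25/54)·log₂(25/54)]
  = 0.5307 + 0.4308 + 0.5144 = 1.4759 bits

H(Y|X) = Σ_x P(x)·H(Y|X=x):
  X=0: P(X=0) = 10/27, P(Y|X=0) = (1/20, 3/4, 1/5) → H(Y|X=0) = 0.9918
  X=1: P(X=1) = 1/6, P(Y|X=1) = (0, 7/9, 2/9) → H(Y|X=1) = 0.7642
  X=2: P(X=2) = 25/54, P(Y|X=2) = (1/25, 19/25, 1/5) → H(Y|X=2) = 0.9510
H(Y|X) = (10/27)·0.9918 + (1/6)·0.7642 + (25/54)·0.9510 = 0.9350 bits

H(X,Y) = -Σ_{x,y} P(x,y) log₂ P(x,y). Per-cell terms -P(x,y)·log₂P(x,y):
  X=0: 0.1066, 0.5133, 0.2781
  X=1: 0.0000, 0.3821, 0.1761
  X=2: 0.1066, 0.5302, 0.3179
  (cells with P = 0 contribute 0)
Sum of the 9 terms: H(X,Y) = 2.4109 bits

Chain rule check:
  H(X) + H(Y|X) = 1.4759 + 0.9350 = 2.4109 bits
  H(X,Y) = 2.4109 bits
✓ Chain rule verified.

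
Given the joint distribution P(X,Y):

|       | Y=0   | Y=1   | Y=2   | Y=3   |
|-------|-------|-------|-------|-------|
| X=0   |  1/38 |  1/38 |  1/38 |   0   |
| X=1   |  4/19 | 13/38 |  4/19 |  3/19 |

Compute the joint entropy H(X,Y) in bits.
2.3107 bits

H(X,Y) = -Σ_{x,y} P(x,y) log₂ P(x,y). Per-cell terms -P(x,y)·log₂P(x,y):
  X=0: 0.13810, 0.13810, 0.13810, 0.00000
  X=1: 0.47325, 0.52940, 0.47325, 0.42047
  (cells with P = 0 contribute 0)
Sum of the 8 terms: H(X,Y) = 2.3107 bits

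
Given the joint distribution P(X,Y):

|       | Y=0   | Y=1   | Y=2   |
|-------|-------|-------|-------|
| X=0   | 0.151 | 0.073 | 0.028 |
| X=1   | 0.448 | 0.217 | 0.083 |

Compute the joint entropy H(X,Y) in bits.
2.1272 bits

H(X,Y) = -Σ_{x,y} P(x,y) log₂ P(x,y). Per-cell terms -P(x,y)·log₂P(x,y):
  X=0: 0.411834, 0.275645, 0.144436
  X=1: 0.518976, 0.478319, 0.298032
Sum of the 6 terms: H(X,Y) = 2.1272 bits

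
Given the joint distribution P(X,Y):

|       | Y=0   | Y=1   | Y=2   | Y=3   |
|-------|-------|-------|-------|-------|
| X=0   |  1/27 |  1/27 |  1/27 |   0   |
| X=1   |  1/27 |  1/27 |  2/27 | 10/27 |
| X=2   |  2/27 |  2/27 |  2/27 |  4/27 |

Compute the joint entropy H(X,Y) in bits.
2.9320 bits

H(X,Y) = -Σ_{x,y} P(x,y) log₂ P(x,y). Per-cell terms -P(x,y)·log₂P(x,y):
  X=0: 0.17611, 0.17611, 0.17611, 0.00000
  X=1: 0.17611, 0.17611, 0.27814, 0.53073
  X=2: 0.27814, 0.27814, 0.27814, 0.40813
  (cells with P = 0 contribute 0)
Sum of the 12 terms: H(X,Y) = 2.9320 bits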